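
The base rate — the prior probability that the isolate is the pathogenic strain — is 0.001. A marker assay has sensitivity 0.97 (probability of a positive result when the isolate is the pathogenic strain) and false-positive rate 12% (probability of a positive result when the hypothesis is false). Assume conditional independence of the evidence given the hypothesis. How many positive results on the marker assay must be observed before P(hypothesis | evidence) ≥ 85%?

5

Prior odds = 0.001/0.999 = 1/999.
Likelihood ratio of a positive result = 0.97/0.12 = 97/12.
Target odds: 0.85 ÷ 0.15 = 17/3.
Require (97/12)ⁿ ≥ 17/3 ÷ (1/999) = 5661.
(97/12)⁴ = 88529281/20736 falls short of 5661 but (97/12)⁵ ≈34510.6 reaches it, so n = 5.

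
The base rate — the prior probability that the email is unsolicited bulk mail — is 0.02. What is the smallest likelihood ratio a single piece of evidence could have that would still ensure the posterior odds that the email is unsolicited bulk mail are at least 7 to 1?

Prior odds = 0.02/0.98 = 1/49.
Target odds = 7.
Required Bayes factor = 7 ÷ (1/49) = 343.

343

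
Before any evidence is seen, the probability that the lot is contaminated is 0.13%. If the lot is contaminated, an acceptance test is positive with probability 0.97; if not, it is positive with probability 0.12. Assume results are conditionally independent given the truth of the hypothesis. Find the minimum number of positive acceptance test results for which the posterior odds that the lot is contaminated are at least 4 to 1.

4

Prior odds = 0.0013/0.9987 = 13/9987.
Likelihood ratio of a positive = 0.97/0.12 = 97/12.
Target odds = 4.
Need (13/9987) × (97/12)ⁿ ≥ 4, i.e. (97/12)ⁿ ≥ 39948/13.
(97/12)³ = 912673/1728 falls short of 39948/13 but (97/12)⁴ = 88529281/20736 reaches it, so n = 4.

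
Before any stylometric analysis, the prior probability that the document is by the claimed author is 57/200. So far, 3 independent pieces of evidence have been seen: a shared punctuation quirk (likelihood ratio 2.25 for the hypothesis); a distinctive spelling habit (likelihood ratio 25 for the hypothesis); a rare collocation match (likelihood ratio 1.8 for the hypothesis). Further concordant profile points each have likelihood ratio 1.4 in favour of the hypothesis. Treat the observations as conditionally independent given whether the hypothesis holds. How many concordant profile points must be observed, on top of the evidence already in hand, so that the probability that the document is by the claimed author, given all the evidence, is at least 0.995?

Prior odds = 0.285/0.715 = 57/143.
Combined Bayes factor of the evidence already in hand = 2.25 × 25 × 1.8 = 101.25.
Odds after that evidence = (57/143) × 101.25 = 23085/572.
Target odds = 0.995/0.005 = 199.
Need 1.4ⁿ ≥ 199 ÷ (23085/572) = 113828/23085.
1.4⁴ = 3.8416 falls short of 113828/23085 but 1.4⁵ = 5.37824 reaches it, so n = 5.

5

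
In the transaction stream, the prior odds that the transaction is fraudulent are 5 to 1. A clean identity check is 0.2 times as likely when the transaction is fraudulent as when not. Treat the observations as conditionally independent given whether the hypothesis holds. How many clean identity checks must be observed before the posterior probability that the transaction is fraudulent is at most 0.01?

Prior odds = 5.
Likelihood ratio per clean identity check = 0.2.
Target odds: 0.01 ÷ 0.99 = 1/99.
Require 0.2ⁿ ≤ 1/99 ÷ 5 = 1/495.
0.2³ = 0.008 is still above 1/495 but 0.2⁴ = 0.0016 is at or below it, so n = 4.

4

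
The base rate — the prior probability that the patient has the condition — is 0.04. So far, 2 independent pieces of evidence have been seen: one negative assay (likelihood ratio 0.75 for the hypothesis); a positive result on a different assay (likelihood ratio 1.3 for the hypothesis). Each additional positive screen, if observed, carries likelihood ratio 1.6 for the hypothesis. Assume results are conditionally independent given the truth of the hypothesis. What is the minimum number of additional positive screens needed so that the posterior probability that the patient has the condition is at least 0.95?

Prior odds = 0.04/0.96 = 1/24.
Combined Bayes factor of the evidence already in hand = 0.75 × 1.3 = 0.975.
Odds after that evidence = (1/24) × 0.975 = 0.040625.
Target odds = 0.95/0.05 = 19.
Need 1.6ⁿ ≥ 19 ÷ 0.040625 = 6080/13.
1.6¹³ ≈450.36 falls short of 6080/13 but 1.6¹⁴ ≈720.576 reaches it, so n = 14.

14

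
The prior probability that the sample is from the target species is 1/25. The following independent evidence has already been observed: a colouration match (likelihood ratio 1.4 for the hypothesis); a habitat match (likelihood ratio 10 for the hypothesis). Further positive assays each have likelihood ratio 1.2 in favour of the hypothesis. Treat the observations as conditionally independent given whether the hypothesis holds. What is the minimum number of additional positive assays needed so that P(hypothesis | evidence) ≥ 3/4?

Prior odds = 0.04/0.96 = 1/24.
Combined Bayes factor of the evidence already in hand = 1.4 × 10 = 14.
Odds after that evidence = (1/24) × 14 = 7/12.
Target odds = 0.75/0.25 = 3.
Need 1.2ⁿ ≥ 3 ÷ (7/12) = 36/7.
1.2⁸ = 1679616/390625 falls short of 36/7 but 1.2⁹ = 10077696/1953125 reaches it, so n = 9.

9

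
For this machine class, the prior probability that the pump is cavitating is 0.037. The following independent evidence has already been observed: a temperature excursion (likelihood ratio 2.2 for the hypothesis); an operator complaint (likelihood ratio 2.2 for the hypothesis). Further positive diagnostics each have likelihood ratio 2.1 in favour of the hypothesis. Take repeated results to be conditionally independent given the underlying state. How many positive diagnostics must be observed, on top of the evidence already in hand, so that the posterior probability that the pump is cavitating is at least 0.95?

Prior odds = 0.037/0.963 = 37/963.
Combined Bayes factor of the evidence already in hand = 2.2 × 2.2 = 4.84.
Odds after that evidence = (37/963) × 4.84 = 4477/24075.
Target odds = 0.95/0.05 = 19.
Need 2.1ⁿ ≥ 19 ÷ (4477/24075) = 457425/4477.
2.1⁶ = 85766121/1000000 falls short of 457425/4477 but 2.1⁷ ≈180.109 reaches it, so n = 7.

7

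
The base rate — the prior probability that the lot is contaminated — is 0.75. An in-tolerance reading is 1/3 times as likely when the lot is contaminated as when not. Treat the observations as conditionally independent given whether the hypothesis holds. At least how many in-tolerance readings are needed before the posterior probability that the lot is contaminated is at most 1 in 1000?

Prior odds = 0.75/0.25 = 3.
Likelihood ratio per in-tolerance reading = 1/3.
Target posterior odds = 0.001/0.999 = 1/999.
Need 3 × (1/3)ⁿ ≤ 1/999, i.e. (1/3)ⁿ ≤ 1/2997.
(1/3)⁷ = 1/2187 is still above 1/2997 but (1/3)⁸ = 1/6561 is at or below it, so n = 8.

8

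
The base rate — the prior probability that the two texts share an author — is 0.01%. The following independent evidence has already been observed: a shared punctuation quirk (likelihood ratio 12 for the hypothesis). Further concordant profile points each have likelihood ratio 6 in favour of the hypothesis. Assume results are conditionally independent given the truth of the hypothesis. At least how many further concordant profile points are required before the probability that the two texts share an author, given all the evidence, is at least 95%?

6

Prior odds = 0.0001/0.9999 = 1/9999.
Bayes factor of the evidence already in hand = 12.
Odds after that evidence = (1/9999) × 12 = 4/3333.
Target odds = 0.95/0.05 = 19.
Need 6ⁿ ≥ 19 ÷ (4/3333) = 15831.75.
6⁵ = 7776 falls short of 15831.75 but 6⁶ = 46656 reaches it, so n = 6.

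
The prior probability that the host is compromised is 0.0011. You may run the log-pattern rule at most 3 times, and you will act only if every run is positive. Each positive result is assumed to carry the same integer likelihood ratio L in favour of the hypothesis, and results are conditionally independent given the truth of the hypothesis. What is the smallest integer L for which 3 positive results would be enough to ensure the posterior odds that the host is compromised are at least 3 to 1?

Prior odds = 0.0011/0.9989 = 11/9989.
Target odds = 3.
Need L³ ≥ 3 ÷ (11/9989) = 29967/11.
13³ = 2197 < 29967/11 ≤ 2744 = 14³, so L = 14.

14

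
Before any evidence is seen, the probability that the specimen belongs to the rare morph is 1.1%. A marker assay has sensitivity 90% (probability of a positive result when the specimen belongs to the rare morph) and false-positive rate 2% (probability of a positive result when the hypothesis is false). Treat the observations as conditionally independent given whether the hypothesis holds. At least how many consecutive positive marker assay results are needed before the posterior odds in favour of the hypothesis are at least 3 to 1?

Prior odds = 0.011/0.989 = 11/989.
Likelihood ratio of a positive result = 0.9/0.02 = 45.
Target odds = 3.
Require 45ⁿ ≥ 3 ÷ (11/989) = 2967/11.
45¹ = 45 falls short of 2967/11 but 45² = 2025 reaches it, so n = 2.

2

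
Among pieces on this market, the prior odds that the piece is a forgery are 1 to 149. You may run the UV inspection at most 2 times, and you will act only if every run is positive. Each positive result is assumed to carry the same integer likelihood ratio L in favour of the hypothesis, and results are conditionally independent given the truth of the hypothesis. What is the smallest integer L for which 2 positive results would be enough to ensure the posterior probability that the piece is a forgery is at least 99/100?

122

Prior odds = 1/149.
Target odds = 0.99/0.01 = 99.
Need L² ≥ 99 ÷ (1/149) = 14751.
121² = 14641 < 14751 ≤ 14884 = 122², so L = 122.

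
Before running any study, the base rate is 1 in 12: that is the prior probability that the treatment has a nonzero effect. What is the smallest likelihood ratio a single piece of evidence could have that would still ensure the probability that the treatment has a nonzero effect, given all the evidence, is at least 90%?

Prior odds = (1/12)/(11/12) = 1/11.
Target odds = 0.9/0.1 = 9.
Required Bayes factor = 9 ÷ (1/11) = 99.

99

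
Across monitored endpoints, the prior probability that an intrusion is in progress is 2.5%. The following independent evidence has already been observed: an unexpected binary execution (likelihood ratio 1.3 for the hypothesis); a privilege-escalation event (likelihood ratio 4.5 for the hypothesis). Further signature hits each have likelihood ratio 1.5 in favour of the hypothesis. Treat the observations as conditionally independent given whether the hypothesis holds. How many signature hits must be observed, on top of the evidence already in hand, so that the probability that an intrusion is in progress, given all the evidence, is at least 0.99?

17

Prior odds = 0.025/0.975 = 1/39.
Combined Bayes factor of the evidence already in hand = 1.3 × 4.5 = 5.85.
Odds after that evidence = (1/39) × 5.85 = 0.15.
Target odds = 0.99/0.01 = 99.
Need 1.5ⁿ ≥ 99 ÷ 0.15 = 660.
1.5¹⁶ = 43046721/65536 falls short of 660 but 1.5¹⁷ = 129140163/131072 reaches it, so n = 17.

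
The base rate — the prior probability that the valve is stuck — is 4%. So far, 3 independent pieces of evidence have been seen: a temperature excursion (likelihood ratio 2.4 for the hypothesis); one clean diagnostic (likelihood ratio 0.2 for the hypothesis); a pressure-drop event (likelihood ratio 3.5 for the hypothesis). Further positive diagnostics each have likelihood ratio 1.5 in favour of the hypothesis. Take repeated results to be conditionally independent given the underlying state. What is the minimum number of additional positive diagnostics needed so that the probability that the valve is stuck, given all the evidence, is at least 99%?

Prior odds = 0.04/0.96 = 1/24.
Combined Bayes factor of the evidence already in hand = 2.4 × 0.2 × 3.5 = 1.68.
Odds after that evidence = (1/24) × 1.68 = 0.07.
Target odds = 0.99/0.01 = 99.
Need 1.5ⁿ ≥ 99 ÷ 0.07 = 9900/7.
1.5¹⁷ = 129140163/131072 falls short of 9900/7 but 1.5¹⁸ = 387420489/262144 reaches it, so n = 18.

18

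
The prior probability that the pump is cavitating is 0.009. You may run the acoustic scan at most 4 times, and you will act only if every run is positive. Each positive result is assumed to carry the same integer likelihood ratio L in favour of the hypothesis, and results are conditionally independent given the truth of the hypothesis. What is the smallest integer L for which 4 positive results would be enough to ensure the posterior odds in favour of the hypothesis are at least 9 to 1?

6

Prior odds = 0.009/0.991 = 9/991.
Target odds = 9.
Need L⁴ ≥ 9 ÷ (9/991) = 991.
5⁴ = 625 < 991 ≤ 1296 = 6⁴, so L = 6.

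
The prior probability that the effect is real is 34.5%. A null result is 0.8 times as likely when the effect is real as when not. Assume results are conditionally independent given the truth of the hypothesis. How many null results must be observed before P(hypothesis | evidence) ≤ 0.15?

Prior odds: 0.345 ÷ 0.655 = 69/131.
Likelihood ratio per null result = 0.8.
Target posterior odds = 0.15/0.85 = 3/17.
Need (69/131) × 0.8ⁿ ≤ 3/17, i.e. 0.8ⁿ ≤ 131/391.
0.8⁴ = 0.4096 is still above 131/391 but 0.8⁵ = 0.32768 is at or below it, so n = 5.

5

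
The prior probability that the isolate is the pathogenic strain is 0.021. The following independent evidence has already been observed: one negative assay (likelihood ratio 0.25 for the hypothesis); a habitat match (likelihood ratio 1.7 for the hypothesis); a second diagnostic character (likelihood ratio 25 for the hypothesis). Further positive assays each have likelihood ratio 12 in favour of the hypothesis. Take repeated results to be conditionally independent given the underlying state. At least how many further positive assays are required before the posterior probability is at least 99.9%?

Prior odds = 0.021/0.979 = 21/979.
Combined Bayes factor of the evidence already in hand = 0.25 × 1.7 × 25 = 10.625.
Odds after that evidence = (21/979) × 10.625 = 1785/7832.
Target odds = 0.999/0.001 = 999.
Need 12ⁿ ≥ 999 ÷ (1785/7832) = 2608056/595.
12³ = 1728 falls short of 2608056/595 but 12⁴ = 20736 reaches it, so n = 4.

4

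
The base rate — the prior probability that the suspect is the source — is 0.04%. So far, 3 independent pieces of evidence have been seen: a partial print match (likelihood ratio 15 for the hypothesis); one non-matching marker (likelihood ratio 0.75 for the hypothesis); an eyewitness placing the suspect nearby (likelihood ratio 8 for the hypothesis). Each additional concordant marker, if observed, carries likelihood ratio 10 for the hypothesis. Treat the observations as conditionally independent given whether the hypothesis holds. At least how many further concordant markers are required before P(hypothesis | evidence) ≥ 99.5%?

Prior odds = 0.0004/0.9996 = 1/2499.
Combined Bayes factor of the evidence already in hand = 15 × 0.75 × 8 = 90.
Odds after that evidence = (1/2499) × 90 = 30/833.
Target odds = 0.995/0.005 = 199.
Need 10ⁿ ≥ 199 ÷ (30/833) = 165767/30.
10³ = 1000 falls short of 165767/30 but 10⁴ = 10000 reaches it, so n = 4.

4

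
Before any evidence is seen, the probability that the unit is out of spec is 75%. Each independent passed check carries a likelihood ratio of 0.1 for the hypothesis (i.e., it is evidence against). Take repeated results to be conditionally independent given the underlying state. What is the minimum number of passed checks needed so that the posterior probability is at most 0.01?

3

Prior odds: 0.75 ÷ 0.25 = 3.
Likelihood ratio per passed check = 0.1.
Target posterior odds = 0.01/0.99 = 1/99.
Need 3 × 0.1ⁿ ≤ 1/99, i.e. 0.1ⁿ ≤ 1/297.
0.1² = 0.01 is still above 1/297 but 0.1³ = 0.001 is at or below it, so n = 3.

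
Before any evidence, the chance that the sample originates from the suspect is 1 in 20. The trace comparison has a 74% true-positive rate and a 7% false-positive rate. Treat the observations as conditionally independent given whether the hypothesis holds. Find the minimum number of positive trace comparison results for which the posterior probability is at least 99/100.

Prior odds = 0.05/0.95 = 1/19.
Likelihood ratio of a positive result = 0.74/0.07 = 74/7.
Target posterior odds = 0.99/0.01 = 99.
Need (1/19) × (74/7)ⁿ ≥ 99, i.e. (74/7)ⁿ ≥ 1881.
(74/7)³ = 405224/343 falls short of 1881 but (74/7)⁴ = 29986576/2401 reaches it, so n = 4.

4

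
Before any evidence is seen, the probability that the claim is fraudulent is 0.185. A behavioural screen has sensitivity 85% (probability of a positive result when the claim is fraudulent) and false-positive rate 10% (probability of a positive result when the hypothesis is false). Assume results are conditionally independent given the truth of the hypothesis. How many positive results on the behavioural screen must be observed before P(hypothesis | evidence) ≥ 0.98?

3

Prior odds = 0.185/0.815 = 37/163.
Likelihood ratio of a positive result = 0.85/0.1 = 8.5.
Target posterior odds = 0.98/0.02 = 49.
Require 8.5ⁿ ≥ 49 ÷ (37/163) = 7987/37.
8.5² = 72.25 falls short of 7987/37 but 8.5³ = 614.125 reaches it, so n = 3.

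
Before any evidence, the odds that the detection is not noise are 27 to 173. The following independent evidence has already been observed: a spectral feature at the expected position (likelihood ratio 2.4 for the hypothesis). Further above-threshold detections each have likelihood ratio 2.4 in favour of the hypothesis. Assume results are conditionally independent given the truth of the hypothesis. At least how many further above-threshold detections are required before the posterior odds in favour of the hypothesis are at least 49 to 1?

Prior odds = 27/173.
Bayes factor of the evidence already in hand = 2.4.
Odds after that evidence = (27/173) × 2.4 = 324/865.
Target odds = 49.
Need 2.4ⁿ ≥ 49 ÷ (324/865) = 42385/324.
2.4⁵ = 79.62624 falls short of 42385/324 but 2.4⁶ = 2985984/15625 reaches it, so n = 6.

6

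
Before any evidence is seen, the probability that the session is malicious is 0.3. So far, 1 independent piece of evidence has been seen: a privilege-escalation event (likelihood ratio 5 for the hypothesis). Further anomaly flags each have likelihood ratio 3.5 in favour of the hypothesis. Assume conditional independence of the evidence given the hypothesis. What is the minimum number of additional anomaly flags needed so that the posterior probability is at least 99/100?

Prior odds = 0.3/0.7 = 3/7.
Bayes factor of the evidence already in hand = 5.
Odds after that evidence = (3/7) × 5 = 15/7.
Target odds = 0.99/0.01 = 99.
Need 3.5ⁿ ≥ 99 ÷ (15/7) = 46.2.
3.5³ = 42.875 falls short of 46.2 but 3.5⁴ = 150.0625 reaches it, so n = 4.

4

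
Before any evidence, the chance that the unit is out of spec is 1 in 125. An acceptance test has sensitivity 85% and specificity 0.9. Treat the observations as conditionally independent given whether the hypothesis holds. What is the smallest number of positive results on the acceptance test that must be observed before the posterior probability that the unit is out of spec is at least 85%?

4

Prior odds: 0.008 ÷ 0.992 = 1/124.
False-positive rate = 1 − 0.9 = 0.1; likelihood ratio of a positive = 0.85/0.1 = 8.5.
Target odds: 0.85 ÷ 0.15 = 17/3.
Need (1/124) × 8.5ⁿ ≥ 17/3, i.e. 8.5ⁿ ≥ 2108/3.
8.5³ = 614.125 falls short of 2108/3 but 8.5⁴ = 5220.0625 reaches it, so n = 4.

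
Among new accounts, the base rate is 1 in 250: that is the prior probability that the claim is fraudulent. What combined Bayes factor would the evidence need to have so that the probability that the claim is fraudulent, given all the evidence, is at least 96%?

5976

Prior odds = 0.004/0.996 = 1/249.
Target odds = 0.96/0.04 = 24.
Required Bayes factor = 24 ÷ (1/249) = 5976.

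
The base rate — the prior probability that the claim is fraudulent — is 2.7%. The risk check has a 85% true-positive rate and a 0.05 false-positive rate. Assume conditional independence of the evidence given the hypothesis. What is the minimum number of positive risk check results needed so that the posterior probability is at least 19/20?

Prior odds = 0.027/0.973 = 27/973.
Likelihood ratio of a positive result = 0.85/0.05 = 17.
Target posterior odds = 0.95/0.05 = 19.
Require 17ⁿ ≥ 19 ÷ (27/973) = 18487/27.
17² = 289 falls short of 18487/27 but 17³ = 4913 reaches it, so n = 3.

3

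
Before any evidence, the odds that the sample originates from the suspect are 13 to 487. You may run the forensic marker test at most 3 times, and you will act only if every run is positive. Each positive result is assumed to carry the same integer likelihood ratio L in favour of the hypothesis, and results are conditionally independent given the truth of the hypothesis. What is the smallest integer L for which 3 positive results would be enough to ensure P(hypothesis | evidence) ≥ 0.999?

Prior odds = 13/487.
Target odds = 0.999/0.001 = 999.
Need L³ ≥ 999 ÷ (13/487) = 486513/13.
33³ = 35937 < 486513/13 ≤ 39304 = 34³, so L = 34.

34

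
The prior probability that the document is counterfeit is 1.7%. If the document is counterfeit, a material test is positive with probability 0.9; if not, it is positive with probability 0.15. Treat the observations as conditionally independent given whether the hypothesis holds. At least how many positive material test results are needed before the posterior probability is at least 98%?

5

Prior odds: 0.017 ÷ 0.983 = 17/983.
Likelihood ratio of a positive = 0.9/0.15 = 6.
Target odds: 0.98 ÷ 0.02 = 49.
Require 6ⁿ ≥ 49 ÷ (17/983) = 48167/17.
6⁴ = 1296 falls short of 48167/17 but 6⁵ = 7776 reaches it, so n = 5.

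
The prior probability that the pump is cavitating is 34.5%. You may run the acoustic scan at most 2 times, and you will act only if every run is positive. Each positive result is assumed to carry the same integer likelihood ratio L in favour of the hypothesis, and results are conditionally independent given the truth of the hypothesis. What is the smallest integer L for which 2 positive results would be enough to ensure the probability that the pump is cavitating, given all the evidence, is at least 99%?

Prior odds = 0.345/0.655 = 69/131.
Target odds = 0.99/0.01 = 99.
Need L² ≥ 99 ÷ (69/131) = 4323/23.
13² = 169 < 4323/23 ≤ 196 = 14², so L = 14.

14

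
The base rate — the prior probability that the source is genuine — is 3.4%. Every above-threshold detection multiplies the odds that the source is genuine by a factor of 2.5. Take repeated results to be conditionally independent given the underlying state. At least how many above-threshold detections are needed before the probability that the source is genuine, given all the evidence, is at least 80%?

Prior odds: 0.034 ÷ 0.966 = 17/483.
Likelihood ratio per above-threshold detection = 2.5.
Target posterior odds = 0.8/0.2 = 4.
Require 2.5ⁿ ≥ 4 ÷ (17/483) = 1932/17.
2.5⁵ = 97.65625 falls short of 1932/17 but 2.5⁶ = 244.140625 reaches it, so n = 6.

6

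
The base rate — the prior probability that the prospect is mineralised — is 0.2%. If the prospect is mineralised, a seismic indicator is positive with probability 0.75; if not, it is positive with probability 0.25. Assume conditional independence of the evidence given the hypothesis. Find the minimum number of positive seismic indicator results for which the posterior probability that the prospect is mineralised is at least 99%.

10

Prior odds = 0.002/0.998 = 1/499.
Likelihood ratio of a positive = 0.75/0.25 = 3.
Target posterior odds = 0.99/0.01 = 99.
Need (1/499) × 3ⁿ ≥ 99, i.e. 3ⁿ ≥ 49401.
3⁹ = 19683 falls short of 49401 but 3¹⁰ = 59049 reaches it, so n = 10.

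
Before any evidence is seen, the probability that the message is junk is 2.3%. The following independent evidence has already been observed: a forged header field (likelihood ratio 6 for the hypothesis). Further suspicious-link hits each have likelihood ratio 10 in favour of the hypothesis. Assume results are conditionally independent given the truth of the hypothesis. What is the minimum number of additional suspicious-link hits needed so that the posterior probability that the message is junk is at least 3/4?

2

Prior odds = 0.023/0.977 = 23/977.
Bayes factor of the evidence already in hand = 6.
Odds after that evidence = (23/977) × 6 = 138/977.
Target odds = 0.75/0.25 = 3.
Need 10ⁿ ≥ 3 ÷ (138/977) = 977/46.
10¹ = 10 falls short of 977/46 but 10² = 100 reaches it, so n = 2.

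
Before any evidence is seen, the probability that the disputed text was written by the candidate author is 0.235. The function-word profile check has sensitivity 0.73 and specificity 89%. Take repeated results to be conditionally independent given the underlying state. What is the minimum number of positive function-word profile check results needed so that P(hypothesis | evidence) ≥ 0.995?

Prior odds = 0.235/0.765 = 47/153.
False-positive rate = 1 − 0.89 = 0.11; likelihood ratio of a positive = 0.73/0.11 = 73/11.
Target odds: 0.995 ÷ 0.005 = 199.
Require (73/11)ⁿ ≥ 199 ÷ (47/153) = 30447/47.
(73/11)³ = 389017/1331 falls short of 30447/47 but (73/11)⁴ = 28398241/14641 reaches it, so n = 4.

4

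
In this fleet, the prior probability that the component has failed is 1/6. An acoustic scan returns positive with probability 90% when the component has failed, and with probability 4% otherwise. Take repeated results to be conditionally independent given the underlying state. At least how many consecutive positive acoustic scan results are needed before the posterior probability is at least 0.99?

2

Prior odds = (1/6)/(5/6) = 0.2.
Likelihood ratio of a positive result = 0.9/0.04 = 22.5.
Target posterior odds = 0.99/0.01 = 99.
Require 22.5ⁿ ≥ 99 ÷ 0.2 = 495.
22.5¹ = 22.5 falls short of 495 but 22.5² = 506.25 reaches it, so n = 2.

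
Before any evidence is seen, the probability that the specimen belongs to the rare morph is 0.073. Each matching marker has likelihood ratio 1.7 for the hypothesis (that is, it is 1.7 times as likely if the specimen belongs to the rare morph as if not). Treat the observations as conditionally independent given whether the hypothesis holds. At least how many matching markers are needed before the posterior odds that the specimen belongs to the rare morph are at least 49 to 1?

13

Prior odds: 0.073 ÷ 0.927 = 73/927.
Likelihood ratio per matching marker = 1.7.
Target odds = 49.
Require 1.7ⁿ ≥ 49 ÷ (73/927) = 45423/73.
1.7¹² ≈582.622 falls short of 45423/73 but 1.7¹³ ≈990.458 reaches it, so n = 13.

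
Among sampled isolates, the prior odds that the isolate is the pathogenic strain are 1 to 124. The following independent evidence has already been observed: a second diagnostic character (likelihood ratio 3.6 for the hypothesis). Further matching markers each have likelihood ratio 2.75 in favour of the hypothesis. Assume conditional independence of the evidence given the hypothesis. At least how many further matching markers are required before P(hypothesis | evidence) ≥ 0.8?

5

Prior odds = 1/124.
Bayes factor of the evidence already in hand = 3.6.
Odds after that evidence = (1/124) × 3.6 = 9/310.
Target odds = 0.8/0.2 = 4.
Need 2.75ⁿ ≥ 4 ÷ (9/310) = 1240/9.
2.75⁴ = 57.19140625 falls short of 1240/9 but 2.75⁵ = 161051/1024 reaches it, so n = 5.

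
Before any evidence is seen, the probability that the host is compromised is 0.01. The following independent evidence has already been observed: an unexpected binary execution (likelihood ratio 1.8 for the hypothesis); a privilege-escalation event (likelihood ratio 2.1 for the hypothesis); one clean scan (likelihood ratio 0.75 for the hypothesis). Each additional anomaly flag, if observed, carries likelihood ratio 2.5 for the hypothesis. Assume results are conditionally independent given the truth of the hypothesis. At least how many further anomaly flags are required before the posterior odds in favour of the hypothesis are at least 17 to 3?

6

Prior odds = 0.01/0.99 = 1/99.
Combined Bayes factor of the evidence already in hand = 1.8 × 2.1 × 0.75 = 2.835.
Odds after that evidence = (1/99) × 2.835 = 63/2200.
Target odds = 17/3.
Need 2.5ⁿ ≥ 17/3 ÷ (63/2200) = 37400/189.
2.5⁵ = 97.65625 falls short of 37400/189 but 2.5⁶ = 244.140625 reaches it, so n = 6.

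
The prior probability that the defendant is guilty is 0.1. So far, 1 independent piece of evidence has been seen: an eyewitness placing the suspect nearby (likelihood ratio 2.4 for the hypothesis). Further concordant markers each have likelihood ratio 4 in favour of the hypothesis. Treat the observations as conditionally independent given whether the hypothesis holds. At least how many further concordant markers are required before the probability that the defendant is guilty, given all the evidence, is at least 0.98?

Prior odds = 0.1/0.9 = 1/9.
Bayes factor of the evidence already in hand = 2.4.
Odds after that evidence = (1/9) × 2.4 = 4/15.
Target odds = 0.98/0.02 = 49.
Need 4ⁿ ≥ 49 ÷ (4/15) = 183.75.
4³ = 64 falls short of 183.75 but 4⁴ = 256 reaches it, so n = 4.

4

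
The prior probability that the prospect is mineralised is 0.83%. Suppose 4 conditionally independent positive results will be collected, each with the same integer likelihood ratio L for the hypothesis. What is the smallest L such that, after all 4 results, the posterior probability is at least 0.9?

Prior odds = 0.0083/0.9917 = 83/9917.
Target odds = 0.9/0.1 = 9.
Need L⁴ ≥ 9 ÷ (83/9917) = 89253/83.
5⁴ = 625 < 89253/83 ≤ 1296 = 6⁴, so L = 6.

6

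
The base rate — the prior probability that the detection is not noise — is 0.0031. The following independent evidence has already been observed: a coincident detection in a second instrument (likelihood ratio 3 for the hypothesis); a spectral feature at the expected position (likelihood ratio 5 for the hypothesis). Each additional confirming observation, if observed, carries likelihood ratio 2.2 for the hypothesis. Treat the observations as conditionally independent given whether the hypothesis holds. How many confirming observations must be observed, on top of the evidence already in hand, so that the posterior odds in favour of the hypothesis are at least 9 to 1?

7

Prior odds = 0.0031/0.9969 = 31/9969.
Combined Bayes factor of the evidence already in hand = 3 × 5 = 15.
Odds after that evidence = (31/9969) × 15 = 155/3323.
Target odds = 9.
Need 2.2ⁿ ≥ 9 ÷ (155/3323) = 29907/155.
2.2⁶ = 1771561/15625 falls short of 29907/155 but 2.2⁷ = 19487171/78125 reaches it, so n = 7.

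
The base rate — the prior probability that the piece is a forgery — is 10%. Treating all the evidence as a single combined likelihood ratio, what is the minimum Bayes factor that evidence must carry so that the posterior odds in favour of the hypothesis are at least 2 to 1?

18

Prior odds = 0.1/0.9 = 1/9.
Target odds = 2.
Required Bayes factor = 2 ÷ (1/9) = 18.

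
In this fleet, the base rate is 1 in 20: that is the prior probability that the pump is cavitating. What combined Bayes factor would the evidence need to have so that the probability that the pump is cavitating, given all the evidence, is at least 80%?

76

Prior odds = 0.05/0.95 = 1/19.
Target odds = 0.8/0.2 = 4.
Required Bayes factor = 4 ÷ (1/19) = 76.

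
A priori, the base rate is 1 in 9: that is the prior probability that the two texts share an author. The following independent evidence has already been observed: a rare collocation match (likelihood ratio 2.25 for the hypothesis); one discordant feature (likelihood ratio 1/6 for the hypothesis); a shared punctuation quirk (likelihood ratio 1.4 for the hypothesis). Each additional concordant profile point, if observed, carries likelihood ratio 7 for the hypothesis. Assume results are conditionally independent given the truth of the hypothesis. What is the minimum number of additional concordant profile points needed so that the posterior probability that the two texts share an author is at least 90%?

3

Prior odds = (1/9)/(8/9) = 0.125.
Combined Bayes factor of the evidence already in hand = 2.25 × (1/6) × 1.4 = 0.525.
Odds after that evidence = 0.125 × 0.525 = 0.065625.
Target odds = 0.9/0.1 = 9.
Need 7ⁿ ≥ 9 ÷ 0.065625 = 960/7.
7² = 49 falls short of 960/7 but 7³ = 343 reaches it, so n = 3.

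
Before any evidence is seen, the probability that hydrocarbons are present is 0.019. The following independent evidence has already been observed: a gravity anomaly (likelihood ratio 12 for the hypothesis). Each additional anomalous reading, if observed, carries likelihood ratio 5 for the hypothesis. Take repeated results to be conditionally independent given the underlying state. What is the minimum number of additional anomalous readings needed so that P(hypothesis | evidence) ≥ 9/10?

3

Prior odds = 0.019/0.981 = 19/981.
Bayes factor of the evidence already in hand = 12.
Odds after that evidence = (19/981) × 12 = 76/327.
Target odds = 0.9/0.1 = 9.
Need 5ⁿ ≥ 9 ÷ (76/327) = 2943/76.
5² = 25 falls short of 2943/76 but 5³ = 125 reaches it, so n = 3.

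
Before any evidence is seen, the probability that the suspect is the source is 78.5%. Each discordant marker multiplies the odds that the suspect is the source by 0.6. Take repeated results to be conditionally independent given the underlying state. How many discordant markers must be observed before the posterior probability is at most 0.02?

11

Prior odds = 0.785/0.215 = 157/43.
Likelihood ratio per discordant marker = 0.6.
Target odds: 0.02 ÷ 0.98 = 1/49.
Require 0.6ⁿ ≤ 1/49 ÷ (157/43) = 43/7693.
0.6¹⁰ = 59049/9765625 is still above 43/7693 but 0.6¹¹ = 177147/48828125 is at or below it, so n = 11.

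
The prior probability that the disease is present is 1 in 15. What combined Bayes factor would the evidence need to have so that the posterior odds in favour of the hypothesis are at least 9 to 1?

126

Prior odds = (1/15)/(14/15) = 1/14.
Target odds = 9.
Required Bayes factor = 9 ÷ (1/14) = 126.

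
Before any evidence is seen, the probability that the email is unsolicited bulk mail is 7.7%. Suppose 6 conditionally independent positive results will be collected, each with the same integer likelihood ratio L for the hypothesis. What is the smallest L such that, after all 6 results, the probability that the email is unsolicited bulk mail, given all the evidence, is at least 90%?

3

Prior odds = 0.077/0.923 = 77/923.
Target odds = 0.9/0.1 = 9.
Need L⁶ ≥ 9 ÷ (77/923) = 8307/77.
2⁶ = 64 < 8307/77 ≤ 729 = 3⁶, so L = 3.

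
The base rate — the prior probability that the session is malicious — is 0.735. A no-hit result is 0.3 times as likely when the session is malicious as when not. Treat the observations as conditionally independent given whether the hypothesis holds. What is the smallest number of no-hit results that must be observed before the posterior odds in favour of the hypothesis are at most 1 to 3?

2

Prior odds: 0.735 ÷ 0.265 = 147/53.
Likelihood ratio per no-hit result = 0.3.
Target odds = 1/3.
Need (147/53) × 0.3ⁿ ≤ 1/3, i.e. 0.3ⁿ ≤ 53/441.
0.3¹ = 0.3 is still above 53/441 but 0.3² = 0.09 is at or below it, so n = 2.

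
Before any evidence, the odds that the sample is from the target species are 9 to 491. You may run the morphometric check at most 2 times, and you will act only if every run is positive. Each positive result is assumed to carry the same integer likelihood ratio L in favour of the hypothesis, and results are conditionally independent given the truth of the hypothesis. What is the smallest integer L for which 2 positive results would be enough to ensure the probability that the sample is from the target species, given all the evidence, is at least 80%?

15

Prior odds = 9/491.
Target odds = 0.8/0.2 = 4.
Need L² ≥ 4 ÷ (9/491) = 1964/9.
14² = 196 < 1964/9 ≤ 225 = 15², so L = 15.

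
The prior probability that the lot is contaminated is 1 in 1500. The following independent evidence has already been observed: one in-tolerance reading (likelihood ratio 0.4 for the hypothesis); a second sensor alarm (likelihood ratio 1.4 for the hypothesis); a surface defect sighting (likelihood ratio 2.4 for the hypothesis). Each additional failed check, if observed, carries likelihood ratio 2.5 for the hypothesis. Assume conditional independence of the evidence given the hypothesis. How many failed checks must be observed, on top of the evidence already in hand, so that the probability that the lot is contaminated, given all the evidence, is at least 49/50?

12

Prior odds = (1/1500)/(1499/1500) = 1/1499.
Combined Bayes factor of the evidence already in hand = 0.4 × 1.4 × 2.4 = 1.344.
Odds after that evidence = (1/1499) × 1.344 = 168/187375.
Target odds = 0.98/0.02 = 49.
Need 2.5ⁿ ≥ 49 ÷ (168/187375) = 1311625/24.
2.5¹¹ = 48828125/2048 falls short of 1311625/24 but 2.5¹² = 244140625/4096 reaches it, so n = 12.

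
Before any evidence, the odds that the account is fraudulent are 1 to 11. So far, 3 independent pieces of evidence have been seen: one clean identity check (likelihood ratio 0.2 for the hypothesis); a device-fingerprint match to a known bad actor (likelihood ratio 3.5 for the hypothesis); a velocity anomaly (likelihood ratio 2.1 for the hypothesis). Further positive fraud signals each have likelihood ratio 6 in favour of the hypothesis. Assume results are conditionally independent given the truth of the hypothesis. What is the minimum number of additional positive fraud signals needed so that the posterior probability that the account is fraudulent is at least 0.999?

5

Prior odds = 1/11.
Combined Bayes factor of the evidence already in hand = 0.2 × 3.5 × 2.1 = 1.47.
Odds after that evidence = (1/11) × 1.47 = 147/1100.
Target odds = 0.999/0.001 = 999.
Need 6ⁿ ≥ 999 ÷ (147/1100) = 366300/49.
6⁴ = 1296 falls short of 366300/49 but 6⁵ = 7776 reaches it, so n = 5.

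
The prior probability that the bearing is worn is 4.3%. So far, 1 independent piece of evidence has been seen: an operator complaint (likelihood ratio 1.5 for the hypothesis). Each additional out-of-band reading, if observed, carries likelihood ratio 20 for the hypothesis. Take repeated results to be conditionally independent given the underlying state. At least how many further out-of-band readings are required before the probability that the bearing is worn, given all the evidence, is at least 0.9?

2

Prior odds = 0.043/0.957 = 43/957.
Bayes factor of the evidence already in hand = 1.5.
Odds after that evidence = (43/957) × 1.5 = 43/638.
Target odds = 0.9/0.1 = 9.
Need 20ⁿ ≥ 9 ÷ (43/638) = 5742/43.
20¹ = 20 falls short of 5742/43 but 20² = 400 reaches it, so n = 2.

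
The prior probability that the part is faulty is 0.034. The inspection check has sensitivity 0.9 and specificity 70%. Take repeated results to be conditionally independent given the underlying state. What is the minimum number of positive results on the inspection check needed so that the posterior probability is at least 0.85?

5

Prior odds: 0.034 ÷ 0.966 = 17/483.
False-positive rate = 1 − 0.7 = 0.3; likelihood ratio of a positive = 0.9/0.3 = 3.
Target posterior odds = 0.85/0.15 = 17/3.
Require 3ⁿ ≥ 17/3 ÷ (17/483) = 161.
3⁴ = 81 falls short of 161 but 3⁵ = 243 reaches it, so n = 5.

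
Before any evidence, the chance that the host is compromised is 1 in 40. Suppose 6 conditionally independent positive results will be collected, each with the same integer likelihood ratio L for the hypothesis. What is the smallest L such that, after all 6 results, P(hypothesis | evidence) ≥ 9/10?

3

Prior odds = 0.025/0.975 = 1/39.
Target odds = 0.9/0.1 = 9.
Need L⁶ ≥ 9 ÷ (1/39) = 351.
2⁶ = 64 < 351 ≤ 729 = 3⁶, so L = 3.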